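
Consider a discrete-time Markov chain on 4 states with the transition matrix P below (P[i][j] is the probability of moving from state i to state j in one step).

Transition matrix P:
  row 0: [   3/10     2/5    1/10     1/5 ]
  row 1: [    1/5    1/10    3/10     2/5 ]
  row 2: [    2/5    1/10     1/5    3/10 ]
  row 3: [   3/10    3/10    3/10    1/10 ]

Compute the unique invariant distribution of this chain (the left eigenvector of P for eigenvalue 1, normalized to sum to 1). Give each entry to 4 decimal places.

Balance equations π_j = Σ_i π_i·P[i][j]:
  π_0 = 3/10·π_0 + 1/5·π_1 + 2/5·π_2 + 3/10·π_3
  π_1 = 2/5·π_0 + 1/10·π_1 + 1/10·π_2 + 3/10·π_3
  π_2 = 1/10·π_0 + 3/10·π_1 + 1/5·π_2 + 3/10·π_3
  normalize: π_0 + π_1 + π_2 + π_3 = 1
Solving the linear system gives exactly π = [45/151, 36/151, 33/151, 37/151].

π = [0.2980, 0.2384, 0.2185, 0.2450]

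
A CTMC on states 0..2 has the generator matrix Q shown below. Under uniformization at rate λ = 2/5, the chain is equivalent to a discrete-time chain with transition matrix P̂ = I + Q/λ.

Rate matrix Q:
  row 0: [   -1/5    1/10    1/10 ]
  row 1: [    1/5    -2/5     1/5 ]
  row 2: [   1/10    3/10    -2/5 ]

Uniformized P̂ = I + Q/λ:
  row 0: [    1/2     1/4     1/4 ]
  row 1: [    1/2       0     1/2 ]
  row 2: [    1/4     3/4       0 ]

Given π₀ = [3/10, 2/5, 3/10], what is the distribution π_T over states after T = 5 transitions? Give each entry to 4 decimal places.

π = [0.4353, 0.3027, 0.2620]

t=0: π = [0.3000, 0.4000, 0.3000]
t=1: π = [0.4250, 0.3000, 0.2750]
t=2: π = [0.4313, 0.3125, 0.2563]
t=3: π = [0.4359, 0.3000, 0.2641]
t=4: π = [0.4340, 0.3070, 0.2590]
t=5: π = [0.4353, 0.3027, 0.2620]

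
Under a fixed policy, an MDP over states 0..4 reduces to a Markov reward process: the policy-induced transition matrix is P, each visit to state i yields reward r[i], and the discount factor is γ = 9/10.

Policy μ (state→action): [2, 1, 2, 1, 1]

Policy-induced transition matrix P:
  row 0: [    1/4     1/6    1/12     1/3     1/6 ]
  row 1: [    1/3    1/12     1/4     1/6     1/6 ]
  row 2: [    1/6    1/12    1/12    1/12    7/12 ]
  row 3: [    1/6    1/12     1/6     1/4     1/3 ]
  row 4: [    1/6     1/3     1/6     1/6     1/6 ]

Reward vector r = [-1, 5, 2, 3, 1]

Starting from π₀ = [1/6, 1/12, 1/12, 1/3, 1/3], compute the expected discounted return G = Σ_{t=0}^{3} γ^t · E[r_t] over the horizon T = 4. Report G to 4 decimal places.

t=0: π = [0.1667, 0.0833, 0.0833, 0.3333, 0.3333], E[r] = 1.7500, γ^t·E[r] = 1.750000, running G = 1.750000
t=1: π = [0.1944, 0.1806, 0.1528, 0.2153, 0.2569], E[r] = 1.9167, γ^t·E[r] = 1.725000, running G = 3.475000
t=2: π = [0.2130, 0.1638, 0.1528, 0.2043, 0.2662], E[r] = 1.7905, γ^t·E[r] = 1.450313, running G = 4.925313
t=3: π = [0.2117, 0.1676, 0.1498, 0.2065, 0.2644], E[r] = 1.8098, γ^t·E[r] = 1.319379, running G = 6.244691

G = 6.2447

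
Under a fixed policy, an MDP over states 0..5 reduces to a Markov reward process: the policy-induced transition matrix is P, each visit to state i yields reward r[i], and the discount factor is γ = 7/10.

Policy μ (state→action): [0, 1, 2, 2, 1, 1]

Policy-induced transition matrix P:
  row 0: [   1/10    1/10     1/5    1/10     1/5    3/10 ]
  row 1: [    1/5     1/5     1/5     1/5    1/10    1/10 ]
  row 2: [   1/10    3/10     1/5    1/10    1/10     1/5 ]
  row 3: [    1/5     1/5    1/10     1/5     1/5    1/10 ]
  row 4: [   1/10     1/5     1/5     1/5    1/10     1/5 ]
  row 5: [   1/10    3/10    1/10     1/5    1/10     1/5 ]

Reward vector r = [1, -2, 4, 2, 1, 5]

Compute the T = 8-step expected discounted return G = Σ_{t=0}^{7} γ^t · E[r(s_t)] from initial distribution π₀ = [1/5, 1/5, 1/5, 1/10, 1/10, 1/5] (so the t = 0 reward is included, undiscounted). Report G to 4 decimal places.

G = 5.5917

t=0: π = [0.2000, 0.2000, 0.2000, 0.1000, 0.1000, 0.2000], E[r] = 1.9000, γ^t·E[r] = 1.900000, running G = 1.900000
t=1: π = [0.1300, 0.2200, 0.1700, 0.1600, 0.1300, 0.1900], E[r] = 1.7700, γ^t·E[r] = 1.239000, running G = 3.139000
t=2: π = [0.1380, 0.2230, 0.1650, 0.1700, 0.1290, 0.1750], E[r] = 1.6960, γ^t·E[r] = 0.831040, running G = 3.970040
t=3: π = [0.1393, 0.2202, 0.1655, 0.1697, 0.1308, 0.1745], E[r] = 1.7036, γ^t·E[r] = 0.584335, running G = 4.554375
t=4: π = [0.1390, 0.2201, 0.1656, 0.1695, 0.1309, 0.1749], E[r] = 1.7058, γ^t·E[r] = 0.409565, running G = 4.963940
t=5: π = [0.1390, 0.2202, 0.1656, 0.1695, 0.1309, 0.1749], E[r] = 1.7055, γ^t·E[r] = 0.286644, running G = 5.250584
t=6: π = [0.1390, 0.2202, 0.1656, 0.1695, 0.1309, 0.1749], E[r] = 1.7054, γ^t·E[r] = 0.200644, running G = 5.451228
t=7: π = [0.1390, 0.2202, 0.1656, 0.1695, 0.1309, 0.1749], E[r] = 1.7055, γ^t·E[r] = 0.140452, running G = 5.591680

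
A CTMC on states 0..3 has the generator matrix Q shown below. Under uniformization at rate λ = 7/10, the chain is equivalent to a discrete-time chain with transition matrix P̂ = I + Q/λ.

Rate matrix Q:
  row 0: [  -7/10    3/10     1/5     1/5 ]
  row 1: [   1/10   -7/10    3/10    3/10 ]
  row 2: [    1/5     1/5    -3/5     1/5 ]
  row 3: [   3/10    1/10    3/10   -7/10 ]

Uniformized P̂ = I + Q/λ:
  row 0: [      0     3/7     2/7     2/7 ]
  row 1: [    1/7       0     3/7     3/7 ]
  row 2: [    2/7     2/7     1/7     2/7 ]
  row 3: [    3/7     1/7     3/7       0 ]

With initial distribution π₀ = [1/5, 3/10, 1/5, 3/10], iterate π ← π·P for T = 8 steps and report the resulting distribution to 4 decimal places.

π = [0.2252, 0.2198, 0.3083, 0.2467]

t=0: π = [0.2000, 0.3000, 0.2000, 0.3000]
t=1: π = [0.2286, 0.1857, 0.3429, 0.2429]
t=2: π = [0.2286, 0.2306, 0.2980, 0.2429]
t=3: π = [0.2222, 0.2178, 0.3108, 0.2493]
t=4: π = [0.2267, 0.2196, 0.3080, 0.2456]
t=5: π = [0.2246, 0.2203, 0.3082, 0.2469]
t=6: π = [0.2253, 0.2196, 0.3084, 0.2466]
t=7: π = [0.2252, 0.2199, 0.3083, 0.2466]
t=8: π = [0.2252, 0.2198, 0.3083, 0.2467]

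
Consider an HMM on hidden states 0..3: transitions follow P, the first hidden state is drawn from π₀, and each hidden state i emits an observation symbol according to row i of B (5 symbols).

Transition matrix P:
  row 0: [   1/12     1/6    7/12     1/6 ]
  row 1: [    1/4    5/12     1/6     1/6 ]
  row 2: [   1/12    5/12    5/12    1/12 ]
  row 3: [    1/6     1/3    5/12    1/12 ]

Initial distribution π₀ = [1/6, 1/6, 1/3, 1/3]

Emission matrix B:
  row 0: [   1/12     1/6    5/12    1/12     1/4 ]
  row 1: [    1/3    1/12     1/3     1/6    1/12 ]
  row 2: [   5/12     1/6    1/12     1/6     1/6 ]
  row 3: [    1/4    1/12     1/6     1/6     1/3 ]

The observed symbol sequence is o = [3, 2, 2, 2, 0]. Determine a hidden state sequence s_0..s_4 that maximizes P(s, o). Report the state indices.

path = [2, 1, 1, 0, 2]

t=0: δ = [1.389e-02, 2.778e-02, 5.556e-02, 5.556e-02]  (obs o_0=3)
t=1: δ = [3.858e-03, 7.716e-03, 1.929e-03, 7.716e-04]  ψ = [3, 2, 2, 1]  (obs o_1=2)
t=2: δ = [8.038e-04, 1.072e-03, 1.875e-04, 2.143e-04]  ψ = [1, 1, 0, 1]  (obs o_2=2)
t=3: δ = [1.116e-04, 1.488e-04, 3.907e-05, 2.977e-05]  ψ = [1, 1, 0, 1]  (obs o_3=2)
t=4: δ = [3.101e-06, 2.067e-05, 2.713e-05, 6.202e-06]  ψ = [1, 1, 0, 1]  (obs o_4=0)
backtrack: best end state = 2; path = [2, 1, 1, 0, 2]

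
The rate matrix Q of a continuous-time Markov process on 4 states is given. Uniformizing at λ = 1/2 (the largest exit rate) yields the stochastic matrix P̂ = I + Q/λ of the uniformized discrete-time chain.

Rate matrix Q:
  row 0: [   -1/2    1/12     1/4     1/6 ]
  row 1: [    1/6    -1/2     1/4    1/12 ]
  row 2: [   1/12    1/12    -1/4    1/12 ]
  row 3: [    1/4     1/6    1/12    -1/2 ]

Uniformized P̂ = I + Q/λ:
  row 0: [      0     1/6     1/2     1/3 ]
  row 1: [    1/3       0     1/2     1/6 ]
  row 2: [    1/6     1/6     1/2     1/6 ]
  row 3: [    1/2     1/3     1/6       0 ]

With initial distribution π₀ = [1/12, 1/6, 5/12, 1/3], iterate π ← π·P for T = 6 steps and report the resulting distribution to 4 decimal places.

t=0: π = [0.0833, 0.1667, 0.4167, 0.3333]
t=1: π = [0.2917, 0.1944, 0.3889, 0.1250]
t=2: π = [0.1921, 0.1551, 0.4583, 0.1944]
t=3: π = [0.2253, 0.1732, 0.4352, 0.1663]
t=4: π = [0.2134, 0.1655, 0.4446, 0.1765]
t=5: π = [0.2175, 0.1685, 0.4412, 0.1728]
t=6: π = [0.2161, 0.1674, 0.4424, 0.1741]

π = [0.2161, 0.1674, 0.4424, 0.1741]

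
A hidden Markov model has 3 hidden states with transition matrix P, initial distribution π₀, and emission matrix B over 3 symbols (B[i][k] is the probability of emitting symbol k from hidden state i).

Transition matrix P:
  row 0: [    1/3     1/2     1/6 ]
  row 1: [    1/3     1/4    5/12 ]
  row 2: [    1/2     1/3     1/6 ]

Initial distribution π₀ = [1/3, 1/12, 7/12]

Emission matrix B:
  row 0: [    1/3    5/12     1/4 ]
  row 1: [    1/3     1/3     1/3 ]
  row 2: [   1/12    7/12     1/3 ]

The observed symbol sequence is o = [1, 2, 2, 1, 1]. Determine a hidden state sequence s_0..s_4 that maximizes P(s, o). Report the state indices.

t=0: δ = [1.389e-01, 2.778e-02, 3.403e-01]  (obs o_0=1)
t=1: δ = [4.253e-02, 3.781e-02, 1.890e-02]  ψ = [2, 2, 2]  (obs o_1=2)
t=2: δ = [3.545e-03, 7.089e-03, 5.251e-03]  ψ = [0, 0, 1]  (obs o_2=2)
t=3: δ = [1.094e-03, 5.908e-04, 1.723e-03]  ψ = [2, 0, 1]  (obs o_3=1)
t=4: δ = [3.590e-04, 1.915e-04, 1.675e-04]  ψ = [2, 2, 2]  (obs o_4=1)
backtrack: best end state = 0; path = [2, 0, 1, 2, 0]

path = [2, 0, 1, 2, 0]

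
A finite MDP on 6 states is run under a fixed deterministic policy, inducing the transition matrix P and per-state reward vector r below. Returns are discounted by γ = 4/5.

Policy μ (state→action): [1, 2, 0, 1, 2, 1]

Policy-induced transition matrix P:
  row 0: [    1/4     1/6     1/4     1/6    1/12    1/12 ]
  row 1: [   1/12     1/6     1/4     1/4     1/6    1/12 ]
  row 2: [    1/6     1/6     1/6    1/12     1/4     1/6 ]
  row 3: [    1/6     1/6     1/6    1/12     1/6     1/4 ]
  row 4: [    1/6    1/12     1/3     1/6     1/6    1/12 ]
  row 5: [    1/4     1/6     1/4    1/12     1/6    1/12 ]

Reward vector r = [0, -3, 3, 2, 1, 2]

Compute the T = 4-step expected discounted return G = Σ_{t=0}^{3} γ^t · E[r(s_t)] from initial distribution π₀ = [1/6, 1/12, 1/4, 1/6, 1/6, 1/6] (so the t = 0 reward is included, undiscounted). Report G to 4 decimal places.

G = 3.1517

t=0: π = [0.1667, 0.0833, 0.2500, 0.1667, 0.1667, 0.1667], E[r] = 1.3333, γ^t·E[r] = 1.333333, running G = 1.333333
t=1: π = [0.1875, 0.1528, 0.2292, 0.1250, 0.1736, 0.1319], E[r] = 0.9167, γ^t·E[r] = 0.733333, running G = 2.066667
t=2: π = [0.1806, 0.1522, 0.2350, 0.1389, 0.1701, 0.1233], E[r] = 0.9427, γ^t·E[r] = 0.603333, running G = 2.670000
t=3: π = [0.1793, 0.1525, 0.2330, 0.1379, 0.1712, 0.1261], E[r] = 0.9408, γ^t·E[r] = 0.481679, running G = 3.151679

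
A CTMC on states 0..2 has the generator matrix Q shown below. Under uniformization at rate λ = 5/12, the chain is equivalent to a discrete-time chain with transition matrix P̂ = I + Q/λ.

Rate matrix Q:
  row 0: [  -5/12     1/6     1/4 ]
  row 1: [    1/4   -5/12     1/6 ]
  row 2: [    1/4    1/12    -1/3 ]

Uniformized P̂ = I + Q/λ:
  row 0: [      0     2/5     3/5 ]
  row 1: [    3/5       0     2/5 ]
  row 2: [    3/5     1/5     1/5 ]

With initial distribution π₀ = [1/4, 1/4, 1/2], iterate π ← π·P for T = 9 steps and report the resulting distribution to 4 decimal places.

t=0: π = [0.2500, 0.2500, 0.5000]
t=1: π = [0.4500, 0.2000, 0.3500]
t=2: π = [0.3300, 0.2500, 0.4200]
t=3: π = [0.4020, 0.2160, 0.3820]
t=4: π = [0.3588, 0.2372, 0.4040]
t=5: π = [0.3847, 0.2243, 0.3910]
t=6: π = [0.3692, 0.2321, 0.3988]
t=7: π = [0.3785, 0.2274, 0.3941]
t=8: π = [0.3729, 0.2302, 0.3969]
t=9: π = [0.3763, 0.2285, 0.3952]

π = [0.3763, 0.2285, 0.3952]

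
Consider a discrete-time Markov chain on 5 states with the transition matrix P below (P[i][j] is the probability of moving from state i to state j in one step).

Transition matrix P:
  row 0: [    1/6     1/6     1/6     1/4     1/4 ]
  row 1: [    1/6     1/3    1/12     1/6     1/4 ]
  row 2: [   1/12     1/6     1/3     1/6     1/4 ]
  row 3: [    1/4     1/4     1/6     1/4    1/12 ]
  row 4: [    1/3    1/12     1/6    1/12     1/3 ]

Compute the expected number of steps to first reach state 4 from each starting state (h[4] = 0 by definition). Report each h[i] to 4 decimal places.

First-step conditioning: h[4] = 0; for i ≠ 4, h[i] = 1 + Σ_k P[i][k]·h[k].
  h[0] = 1 + 1/6·h[0] + 1/6·h[1] + 1/6·h[2] + 1/4·h[3]
  h[1] = 1 + 1/6·h[0] + 1/3·h[1] + 1/12·h[2] + 1/6·h[3]
  h[2] = 1 + 1/12·h[0] + 1/6·h[1] + 1/3·h[2] + 1/6·h[3]
  h[3] = 1 + 1/4·h[0] + 1/4·h[1] + 1/6·h[2] + 1/4·h[3]
Solving the 4×4 linear system over states ≠ 4 gives exactly h = [14508/3103, 14292/3103, 492/107, 16908/3103, 0] (h[4] = 0 is the target).

h = [4.6755, 4.6059, 4.5981, 5.4489, 0.0000]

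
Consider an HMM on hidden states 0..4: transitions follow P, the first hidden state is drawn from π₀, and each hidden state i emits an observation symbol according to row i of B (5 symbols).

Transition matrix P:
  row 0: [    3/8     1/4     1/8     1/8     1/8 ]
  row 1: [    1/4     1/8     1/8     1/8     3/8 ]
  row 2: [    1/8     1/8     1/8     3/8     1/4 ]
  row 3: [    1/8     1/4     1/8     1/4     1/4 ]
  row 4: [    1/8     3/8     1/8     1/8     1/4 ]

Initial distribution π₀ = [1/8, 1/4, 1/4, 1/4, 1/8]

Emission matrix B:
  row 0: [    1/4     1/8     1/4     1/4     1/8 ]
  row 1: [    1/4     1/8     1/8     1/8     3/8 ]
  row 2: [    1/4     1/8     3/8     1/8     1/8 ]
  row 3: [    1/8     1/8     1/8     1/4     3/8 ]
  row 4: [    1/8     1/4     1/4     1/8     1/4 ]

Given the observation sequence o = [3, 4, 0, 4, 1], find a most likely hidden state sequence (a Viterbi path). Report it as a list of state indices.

path = [3, 1, 4, 1, 4]

t=0: δ = [3.125e-02, 3.125e-02, 3.125e-02, 6.250e-02, 1.562e-02]  (obs o_0=3)
t=1: δ = [1.465e-03, 5.859e-03, 9.766e-04, 5.859e-03, 3.906e-03]  ψ = [0, 3, 3, 3, 3]  (obs o_1=4)
t=2: δ = [3.662e-04, 3.662e-04, 1.831e-04, 1.831e-04, 2.747e-04]  ψ = [1, 3, 1, 3, 1]  (obs o_2=0)
t=3: δ = [1.717e-05, 3.862e-05, 5.722e-06, 2.575e-05, 3.433e-05]  ψ = [0, 4, 0, 2, 1]  (obs o_3=4)
t=4: δ = [1.207e-06, 1.609e-06, 6.035e-07, 8.047e-07, 3.621e-06]  ψ = [1, 4, 1, 3, 1]  (obs o_4=1)
backtrack: best end state = 4; path = [3, 1, 4, 1, 4]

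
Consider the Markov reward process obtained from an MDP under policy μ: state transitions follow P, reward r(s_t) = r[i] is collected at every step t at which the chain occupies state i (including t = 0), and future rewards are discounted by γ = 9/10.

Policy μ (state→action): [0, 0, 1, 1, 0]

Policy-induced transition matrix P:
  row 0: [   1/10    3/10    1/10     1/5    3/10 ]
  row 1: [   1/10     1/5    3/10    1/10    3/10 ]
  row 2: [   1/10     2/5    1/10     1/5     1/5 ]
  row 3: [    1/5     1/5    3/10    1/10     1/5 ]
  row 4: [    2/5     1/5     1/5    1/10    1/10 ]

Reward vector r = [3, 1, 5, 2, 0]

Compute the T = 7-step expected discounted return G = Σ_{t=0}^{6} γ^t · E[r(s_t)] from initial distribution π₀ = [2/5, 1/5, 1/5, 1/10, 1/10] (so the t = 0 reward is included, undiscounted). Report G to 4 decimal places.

t=0: π = [0.4000, 0.2000, 0.2000, 0.1000, 0.1000], E[r] = 2.6000, γ^t·E[r] = 2.600000, running G = 2.600000
t=1: π = [0.1400, 0.2800, 0.1700, 0.1600, 0.2500], E[r] = 1.8700, γ^t·E[r] = 1.683000, running G = 4.283000
t=2: π = [0.1910, 0.2480, 0.2130, 0.1310, 0.2170], E[r] = 2.1480, γ^t·E[r] = 1.739880, running G = 6.022880
t=3: π = [0.1782, 0.2617, 0.1975, 0.1404, 0.2222], E[r] = 2.0646, γ^t·E[r] = 1.505093, running G = 7.527973
t=4: π = [0.1807, 0.2573, 0.2026, 0.1376, 0.2218], E[r] = 2.0878, γ^t·E[r] = 1.369779, running G = 8.897753
t=5: π = [0.1803, 0.2586, 0.2012, 0.1383, 0.2216], E[r] = 2.0819, γ^t·E[r] = 1.229344, running G = 10.127097
t=6: π = [0.1803, 0.2583, 0.2015, 0.1381, 0.2217], E[r] = 2.0833, γ^t·E[r] = 1.107127, running G = 11.234224

G = 11.2342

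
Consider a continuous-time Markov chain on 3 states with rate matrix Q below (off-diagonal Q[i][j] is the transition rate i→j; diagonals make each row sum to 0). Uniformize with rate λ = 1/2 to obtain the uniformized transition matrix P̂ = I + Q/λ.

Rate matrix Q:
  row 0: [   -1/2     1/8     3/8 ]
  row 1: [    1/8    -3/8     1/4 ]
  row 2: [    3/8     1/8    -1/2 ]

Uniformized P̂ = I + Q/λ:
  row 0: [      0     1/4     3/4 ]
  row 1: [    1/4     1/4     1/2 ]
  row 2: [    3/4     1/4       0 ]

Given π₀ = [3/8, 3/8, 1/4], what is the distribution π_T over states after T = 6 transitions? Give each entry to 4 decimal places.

π = [0.3752, 0.2500, 0.3748]

t=0: π = [0.3750, 0.3750, 0.2500]
t=1: π = [0.2813, 0.2500, 0.4688]
t=2: π = [0.4141, 0.2500, 0.3359]
t=3: π = [0.3145, 0.2500, 0.4355]
t=4: π = [0.3892, 0.2500, 0.3608]
t=5: π = [0.3331, 0.2500, 0.4169]
t=6: π = [0.3752, 0.2500, 0.3748]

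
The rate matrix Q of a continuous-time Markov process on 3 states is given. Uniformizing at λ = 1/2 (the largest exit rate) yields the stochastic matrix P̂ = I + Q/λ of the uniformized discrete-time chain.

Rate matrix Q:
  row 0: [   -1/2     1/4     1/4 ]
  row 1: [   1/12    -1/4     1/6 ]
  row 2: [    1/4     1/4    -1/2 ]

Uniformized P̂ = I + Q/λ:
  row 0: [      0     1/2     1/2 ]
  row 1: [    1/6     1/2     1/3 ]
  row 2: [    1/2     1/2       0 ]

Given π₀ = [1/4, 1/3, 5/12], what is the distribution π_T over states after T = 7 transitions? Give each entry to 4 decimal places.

t=0: π = [0.2500, 0.3333, 0.4167]
t=1: π = [0.2639, 0.5000, 0.2361]
t=2: π = [0.2014, 0.5000, 0.2986]
t=3: π = [0.2326, 0.5000, 0.2674]
t=4: π = [0.2170, 0.5000, 0.2830]
t=5: π = [0.2248, 0.5000, 0.2752]
t=6: π = [0.2209, 0.5000, 0.2791]
t=7: π = [0.2229, 0.5000, 0.2771]

π = [0.2229, 0.5000, 0.2771]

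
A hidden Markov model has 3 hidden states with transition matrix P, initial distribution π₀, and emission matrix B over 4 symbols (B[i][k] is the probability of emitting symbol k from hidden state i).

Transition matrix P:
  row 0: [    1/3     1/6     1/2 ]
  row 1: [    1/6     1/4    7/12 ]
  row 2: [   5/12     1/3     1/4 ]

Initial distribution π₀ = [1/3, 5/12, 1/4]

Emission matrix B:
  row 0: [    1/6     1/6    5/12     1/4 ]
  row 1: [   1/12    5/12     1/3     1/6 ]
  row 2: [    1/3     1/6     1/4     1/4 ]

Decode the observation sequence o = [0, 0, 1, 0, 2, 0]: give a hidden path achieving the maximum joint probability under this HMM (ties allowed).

t=0: δ = [5.556e-02, 3.472e-02, 8.333e-02]  (obs o_0=0)
t=1: δ = [5.787e-03, 2.315e-03, 9.259e-03]  ψ = [2, 2, 0]  (obs o_1=0)
t=2: δ = [6.430e-04, 1.286e-03, 4.823e-04]  ψ = [2, 2, 0]  (obs o_2=1)
t=3: δ = [3.572e-05, 2.679e-05, 2.501e-04]  ψ = [0, 1, 1]  (obs o_3=0)
t=4: δ = [4.341e-05, 2.778e-05, 1.563e-05]  ψ = [2, 2, 2]  (obs o_4=2)
t=5: δ = [2.412e-06, 6.030e-07, 7.235e-06]  ψ = [0, 0, 0]  (obs o_5=0)
backtrack: best end state = 2; path = [0, 2, 1, 2, 0, 2]

path = [0, 2, 1, 2, 0, 2]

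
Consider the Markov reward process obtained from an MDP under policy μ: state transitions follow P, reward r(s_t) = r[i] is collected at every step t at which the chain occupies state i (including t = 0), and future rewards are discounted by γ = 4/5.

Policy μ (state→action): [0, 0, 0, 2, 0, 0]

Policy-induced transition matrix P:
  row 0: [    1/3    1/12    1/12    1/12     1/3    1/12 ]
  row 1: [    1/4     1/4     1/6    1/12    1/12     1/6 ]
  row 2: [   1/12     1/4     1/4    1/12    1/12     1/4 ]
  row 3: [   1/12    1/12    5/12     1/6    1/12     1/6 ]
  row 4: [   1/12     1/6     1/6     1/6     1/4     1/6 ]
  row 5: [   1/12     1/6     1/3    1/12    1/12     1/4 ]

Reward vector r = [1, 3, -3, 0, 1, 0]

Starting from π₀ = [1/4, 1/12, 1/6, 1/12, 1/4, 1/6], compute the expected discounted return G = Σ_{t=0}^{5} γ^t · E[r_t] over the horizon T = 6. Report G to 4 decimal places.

t=0: π = [0.2500, 0.0833, 0.1667, 0.0833, 0.2500, 0.1667], E[r] = 0.2500, γ^t·E[r] = 0.250000, running G = 0.250000
t=1: π = [0.1597, 0.1597, 0.2083, 0.1111, 0.1875, 0.1736], E[r] = 0.2014, γ^t·E[r] = 0.161111, running G = 0.411111
t=2: π = [0.1499, 0.1748, 0.2274, 0.1082, 0.1545, 0.1852], E[r] = 0.1464, γ^t·E[r] = 0.093704, running G = 0.504815
t=3: π = [0.1499, 0.1787, 0.2310, 0.1052, 0.1466, 0.1886], E[r] = 0.1394, γ^t·E[r] = 0.071358, running G = 0.576173
t=4: π = [0.1506, 0.1795, 0.2312, 0.1043, 0.1452, 0.1891], E[r] = 0.1410, γ^t·E[r] = 0.057753, running G = 0.633926
t=5: π = [0.1509, 0.1796, 0.2310, 0.1041, 0.1452, 0.1891], E[r] = 0.1421, γ^t·E[r] = 0.046563, running G = 0.680488

G = 0.6805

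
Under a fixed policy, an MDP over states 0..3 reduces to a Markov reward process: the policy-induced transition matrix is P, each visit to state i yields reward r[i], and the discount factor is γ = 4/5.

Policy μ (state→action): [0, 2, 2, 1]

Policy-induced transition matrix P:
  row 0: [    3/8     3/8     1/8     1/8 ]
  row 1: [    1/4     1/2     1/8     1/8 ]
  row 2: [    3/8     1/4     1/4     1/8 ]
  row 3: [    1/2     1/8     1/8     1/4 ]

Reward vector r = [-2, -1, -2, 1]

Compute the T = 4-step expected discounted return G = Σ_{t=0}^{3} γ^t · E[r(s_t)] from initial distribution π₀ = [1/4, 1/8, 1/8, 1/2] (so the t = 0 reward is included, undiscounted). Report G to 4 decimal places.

t=0: π = [0.2500, 0.1250, 0.1250, 0.5000], E[r] = -0.3750, γ^t·E[r] = -0.375000, running G = -0.375000
t=1: π = [0.4219, 0.2500, 0.1406, 0.1875], E[r] = -1.1875, γ^t·E[r] = -0.950000, running G = -1.325000
t=2: π = [0.3672, 0.3418, 0.1426, 0.1484], E[r] = -1.2129, γ^t·E[r] = -0.776250, running G = -2.101250
t=3: π = [0.3508, 0.3628, 0.1428, 0.1436], E[r] = -1.2065, γ^t·E[r] = -0.617750, running G = -2.719000

G = -2.7190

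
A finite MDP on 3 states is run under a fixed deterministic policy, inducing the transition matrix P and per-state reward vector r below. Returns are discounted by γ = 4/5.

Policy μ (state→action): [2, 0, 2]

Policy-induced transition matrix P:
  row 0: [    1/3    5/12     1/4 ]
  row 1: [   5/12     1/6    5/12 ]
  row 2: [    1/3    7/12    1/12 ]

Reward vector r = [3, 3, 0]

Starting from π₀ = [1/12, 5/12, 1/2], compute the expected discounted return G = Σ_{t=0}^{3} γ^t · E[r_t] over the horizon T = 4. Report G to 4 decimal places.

G = 5.8536

t=0: π = [0.0833, 0.4167, 0.5000], E[r] = 1.5000, γ^t·E[r] = 1.500000, running G = 1.500000
t=1: π = [0.3681, 0.3958, 0.2361], E[r] = 2.2917, γ^t·E[r] = 1.833333, running G = 3.333333
t=2: π = [0.3663, 0.3571, 0.2766], E[r] = 2.1701, γ^t·E[r] = 1.388889, running G = 4.722222
t=3: π = [0.3631, 0.3735, 0.2634], E[r] = 2.2098, γ^t·E[r] = 1.131407, running G = 5.853630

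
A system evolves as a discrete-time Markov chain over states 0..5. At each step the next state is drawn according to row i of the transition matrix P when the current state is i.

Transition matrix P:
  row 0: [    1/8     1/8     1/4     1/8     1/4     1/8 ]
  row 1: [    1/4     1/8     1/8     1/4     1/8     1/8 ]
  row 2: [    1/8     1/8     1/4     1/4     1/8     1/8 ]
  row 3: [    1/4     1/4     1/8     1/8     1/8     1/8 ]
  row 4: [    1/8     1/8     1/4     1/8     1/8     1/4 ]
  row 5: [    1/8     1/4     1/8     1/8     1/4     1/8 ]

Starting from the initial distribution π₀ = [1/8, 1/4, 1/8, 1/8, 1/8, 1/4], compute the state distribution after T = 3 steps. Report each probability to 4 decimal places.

π = [0.1665, 0.1643, 0.1902, 0.1692, 0.1643, 0.1455]

t=0: π = [0.1250, 0.2500, 0.1250, 0.1250, 0.1250, 0.2500]
t=1: π = [0.1719, 0.1719, 0.1719, 0.1719, 0.1719, 0.1406]
t=2: π = [0.1680, 0.1641, 0.1895, 0.1680, 0.1641, 0.1465]
t=3: π = [0.1665, 0.1643, 0.1902, 0.1692, 0.1643, 0.1455]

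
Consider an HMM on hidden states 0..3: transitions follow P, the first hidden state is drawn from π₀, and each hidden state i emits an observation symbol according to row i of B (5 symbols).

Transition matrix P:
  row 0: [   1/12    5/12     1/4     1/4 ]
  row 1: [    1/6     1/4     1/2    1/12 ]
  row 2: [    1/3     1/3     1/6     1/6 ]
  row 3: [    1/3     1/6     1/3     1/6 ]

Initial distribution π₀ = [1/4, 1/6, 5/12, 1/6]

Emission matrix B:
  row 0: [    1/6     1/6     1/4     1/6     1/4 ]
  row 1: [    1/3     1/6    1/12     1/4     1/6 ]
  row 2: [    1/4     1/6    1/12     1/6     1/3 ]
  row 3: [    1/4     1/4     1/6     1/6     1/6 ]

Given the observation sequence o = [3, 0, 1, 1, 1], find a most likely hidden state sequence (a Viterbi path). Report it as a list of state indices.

t=0: δ = [4.167e-02, 4.167e-02, 6.944e-02, 2.778e-02]  (obs o_0=3)
t=1: δ = [3.858e-03, 7.716e-03, 5.208e-03, 2.894e-03]  ψ = [2, 2, 1, 2]  (obs o_1=0)
t=2: δ = [2.894e-04, 3.215e-04, 6.430e-04, 2.411e-04]  ψ = [2, 1, 1, 0]  (obs o_2=1)
t=3: δ = [3.572e-05, 3.572e-05, 2.679e-05, 2.679e-05]  ψ = [2, 2, 1, 2]  (obs o_3=1)
t=4: δ = [1.488e-06, 2.481e-06, 2.977e-06, 2.233e-06]  ψ = [2, 0, 1, 0]  (obs o_4=1)
backtrack: best end state = 2; path = [2, 1, 2, 1, 2]

path = [2, 1, 2, 1, 2]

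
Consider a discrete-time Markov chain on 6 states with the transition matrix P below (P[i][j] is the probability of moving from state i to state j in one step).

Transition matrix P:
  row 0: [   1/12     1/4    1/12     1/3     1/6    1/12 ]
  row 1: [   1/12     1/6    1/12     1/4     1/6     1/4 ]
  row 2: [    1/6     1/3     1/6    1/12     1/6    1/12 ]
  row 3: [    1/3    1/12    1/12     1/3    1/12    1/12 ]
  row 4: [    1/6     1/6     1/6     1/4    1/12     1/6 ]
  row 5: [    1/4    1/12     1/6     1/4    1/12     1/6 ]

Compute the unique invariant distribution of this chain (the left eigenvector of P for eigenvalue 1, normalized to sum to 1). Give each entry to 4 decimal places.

π = [0.1926, 0.1682, 0.1141, 0.2695, 0.1229, 0.1327]

Balance equations π_j = Σ_i π_i·P[i][j]:
  π_0 = 1/12·π_0 + 1/12·π_1 + 1/6·π_2 + 1/3·π_3 + 1/6·π_4 + 1/4·π_5
  π_1 = 1/4·π_0 + 1/6·π_1 + 1/3·π_2 + 1/12·π_3 + 1/6·π_4 + 1/12·π_5
  π_2 = 1/12·π_0 + 1/12·π_1 + 1/6·π_2 + 1/12·π_3 + 1/6·π_4 + 1/6·π_5
  π_3 = 1/3·π_0 + 1/4·π_1 + 1/12·π_2 + 1/3·π_3 + 1/4·π_4 + 1/4·π_5
  π_4 = 1/6·π_0 + 1/6·π_1 + 1/6·π_2 + 1/12·π_3 + 1/12·π_4 + 1/12·π_5
  normalize: π_0 + π_1 + π_2 + π_3 + π_4 + π_5 = 1
Solving the linear system gives exactly π = [9532/49499, 8327/49499, 5650/49499, 13339/49499, 6084/49499, 6567/49499].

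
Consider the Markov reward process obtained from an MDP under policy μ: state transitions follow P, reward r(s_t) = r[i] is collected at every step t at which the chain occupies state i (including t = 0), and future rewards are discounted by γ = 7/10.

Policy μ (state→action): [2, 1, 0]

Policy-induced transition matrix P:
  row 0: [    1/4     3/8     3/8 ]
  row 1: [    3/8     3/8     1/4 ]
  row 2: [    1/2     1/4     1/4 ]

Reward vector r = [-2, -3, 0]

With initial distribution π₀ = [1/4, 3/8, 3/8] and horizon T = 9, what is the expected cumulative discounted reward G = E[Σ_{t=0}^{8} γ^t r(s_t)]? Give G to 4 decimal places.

G = -5.4767

t=0: π = [0.2500, 0.3750, 0.3750], E[r] = -1.6250, γ^t·E[r] = -1.625000, running G = -1.625000
t=1: π = [0.3906, 0.3281, 0.2813], E[r] = -1.7656, γ^t·E[r] = -1.235938, running G = -2.860938
t=2: π = [0.3613, 0.3398, 0.2988], E[r] = -1.7422, γ^t·E[r] = -0.853672, running G = -3.714609
t=3: π = [0.3672, 0.3376, 0.2952], E[r] = -1.7473, γ^t·E[r] = -0.599329, running G = -4.313938
t=4: π = [0.3660, 0.3381, 0.2959], E[r] = -1.7463, γ^t·E[r] = -0.419288, running G = -4.733227
t=5: π = [0.3662, 0.3380, 0.2957], E[r] = -1.7465, γ^t·E[r] = -0.293537, running G = -5.026763
t=6: π = [0.3662, 0.3380, 0.2958], E[r] = -1.7465, γ^t·E[r] = -0.205471, running G = -5.232234
t=7: π = [0.3662, 0.3380, 0.2958], E[r] = -1.7465, γ^t·E[r] = -0.143830, running G = -5.376064
t=8: π = [0.3662, 0.3380, 0.2958], E[r] = -1.7465, γ^t·E[r] = -0.100681, running G = -5.476745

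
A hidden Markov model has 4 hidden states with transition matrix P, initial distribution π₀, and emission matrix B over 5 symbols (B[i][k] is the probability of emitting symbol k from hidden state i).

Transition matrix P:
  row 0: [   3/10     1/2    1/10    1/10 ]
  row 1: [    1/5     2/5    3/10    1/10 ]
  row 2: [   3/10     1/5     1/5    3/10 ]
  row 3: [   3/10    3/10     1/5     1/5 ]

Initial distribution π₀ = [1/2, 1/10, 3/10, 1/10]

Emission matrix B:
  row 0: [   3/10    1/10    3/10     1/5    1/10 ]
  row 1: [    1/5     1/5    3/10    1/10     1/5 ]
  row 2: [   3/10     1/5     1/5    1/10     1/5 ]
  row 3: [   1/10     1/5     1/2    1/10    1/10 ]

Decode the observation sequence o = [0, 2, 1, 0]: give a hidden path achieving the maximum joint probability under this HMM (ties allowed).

path = [0, 1, 1, 2]

t=0: δ = [1.500e-01, 2.000e-02, 9.000e-02, 1.000e-02]  (obs o_0=0)
t=1: δ = [1.350e-02, 2.250e-02, 3.600e-03, 1.350e-02]  ψ = [0, 0, 2, 2]  (obs o_1=2)
t=2: δ = [4.500e-04, 1.800e-03, 1.350e-03, 5.400e-04]  ψ = [1, 1, 1, 3]  (obs o_2=1)
t=3: δ = [1.215e-04, 1.440e-04, 1.620e-04, 4.050e-05]  ψ = [2, 1, 1, 2]  (obs o_3=0)
backtrack: best end state = 2; path = [0, 1, 1, 2]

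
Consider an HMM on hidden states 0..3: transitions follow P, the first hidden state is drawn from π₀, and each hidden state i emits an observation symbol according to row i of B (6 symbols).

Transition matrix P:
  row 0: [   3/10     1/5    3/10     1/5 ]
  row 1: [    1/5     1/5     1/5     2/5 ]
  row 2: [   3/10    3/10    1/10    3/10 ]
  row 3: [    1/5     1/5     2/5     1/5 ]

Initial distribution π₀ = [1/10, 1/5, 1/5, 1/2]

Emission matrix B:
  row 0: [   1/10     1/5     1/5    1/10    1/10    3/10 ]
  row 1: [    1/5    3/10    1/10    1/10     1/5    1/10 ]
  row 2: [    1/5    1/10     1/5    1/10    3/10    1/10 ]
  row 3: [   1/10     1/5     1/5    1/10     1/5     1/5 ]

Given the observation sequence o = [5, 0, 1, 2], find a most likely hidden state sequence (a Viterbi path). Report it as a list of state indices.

t=0: δ = [3.000e-02, 2.000e-02, 2.000e-02, 1.000e-01]  (obs o_0=5)
t=1: δ = [2.000e-03, 4.000e-03, 8.000e-03, 2.000e-03]  ψ = [3, 3, 3, 3]  (obs o_1=0)
t=2: δ = [4.800e-04, 7.200e-04, 8.000e-05, 4.800e-04]  ψ = [2, 2, 1, 2]  (obs o_2=1)
t=3: δ = [2.880e-05, 1.440e-05, 3.840e-05, 5.760e-05]  ψ = [0, 1, 3, 1]  (obs o_3=2)
backtrack: best end state = 3; path = [3, 2, 1, 3]

path = [3, 2, 1, 3]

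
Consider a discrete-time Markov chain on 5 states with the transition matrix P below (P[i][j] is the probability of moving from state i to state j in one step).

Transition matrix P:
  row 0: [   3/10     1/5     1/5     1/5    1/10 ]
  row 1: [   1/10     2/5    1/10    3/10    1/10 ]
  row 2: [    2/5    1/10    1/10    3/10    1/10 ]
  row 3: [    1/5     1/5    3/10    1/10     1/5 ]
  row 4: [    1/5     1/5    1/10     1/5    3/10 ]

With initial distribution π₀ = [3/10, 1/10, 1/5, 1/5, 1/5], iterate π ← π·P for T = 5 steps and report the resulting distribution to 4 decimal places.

π = [0.2339, 0.2291, 0.1670, 0.2178, 0.1522]

t=0: π = [0.3000, 0.1000, 0.2000, 0.2000, 0.2000]
t=1: π = [0.2600, 0.2000, 0.1700, 0.2100, 0.1600]
t=2: π = [0.2400, 0.2230, 0.1680, 0.2160, 0.1530]
t=3: π = [0.2353, 0.2278, 0.1672, 0.2175, 0.1522]
t=4: π = [0.2342, 0.2288, 0.1670, 0.2178, 0.1522]
t=5: π = [0.2339, 0.2291, 0.1670, 0.2178, 0.1522]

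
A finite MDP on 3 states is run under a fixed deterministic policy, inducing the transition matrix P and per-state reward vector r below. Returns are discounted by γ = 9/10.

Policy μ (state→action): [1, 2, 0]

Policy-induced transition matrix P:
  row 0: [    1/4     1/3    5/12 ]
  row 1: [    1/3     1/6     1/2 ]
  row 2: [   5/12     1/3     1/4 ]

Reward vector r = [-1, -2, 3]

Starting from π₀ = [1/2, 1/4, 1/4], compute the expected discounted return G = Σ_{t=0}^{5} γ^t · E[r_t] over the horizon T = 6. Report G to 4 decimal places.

G = 0.6312

t=0: π = [0.5000, 0.2500, 0.2500], E[r] = -0.2500, γ^t·E[r] = -0.250000, running G = -0.250000
t=1: π = [0.3125, 0.2917, 0.3958], E[r] = 0.2917, γ^t·E[r] = 0.262500, running G = 0.012500
t=2: π = [0.3403, 0.2847, 0.3750], E[r] = 0.2153, γ^t·E[r] = 0.174375, running G = 0.186875
t=3: π = [0.3362, 0.2859, 0.3779], E[r] = 0.2257, γ^t·E[r] = 0.164531, running G = 0.351406
t=4: π = [0.3368, 0.2857, 0.3775], E[r] = 0.2243, γ^t·E[r] = 0.147192, running G = 0.498598
t=5: π = [0.3367, 0.2857, 0.3776], E[r] = 0.2245, γ^t·E[r] = 0.132568, running G = 0.631166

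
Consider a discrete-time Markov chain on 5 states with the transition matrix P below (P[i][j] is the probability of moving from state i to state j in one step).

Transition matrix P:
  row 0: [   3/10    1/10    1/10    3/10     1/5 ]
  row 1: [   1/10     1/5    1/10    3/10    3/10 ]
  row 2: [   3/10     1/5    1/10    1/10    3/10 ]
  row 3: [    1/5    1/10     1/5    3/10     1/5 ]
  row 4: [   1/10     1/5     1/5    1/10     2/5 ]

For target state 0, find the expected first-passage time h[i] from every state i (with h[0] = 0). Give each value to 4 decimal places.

First-step conditioning: h[0] = 0; for i ≠ 0, h[i] = 1 + Σ_k P[i][k]·h[k].
  h[1] = 1 + 1/5·h[1] + 1/10·h[2] + 3/10·h[3] + 3/10·h[4]
  h[2] = 1 + 1/5·h[1] + 1/10·h[2] + 1/10·h[3] + 3/10·h[4]
  h[3] = 1 + 1/10·h[1] + 1/5·h[2] + 3/10·h[3] + 1/5·h[4]
  h[4] = 1 + 1/5·h[1] + 1/5·h[2] + 1/10·h[3] + 2/5·h[4]
Solving the 4×4 linear system over states ≠ 0 gives exactly h = [0, 4480/677, 3690/677, 3950/677, 4510/677] (h[0] = 0 is the target).

h = [0.0000, 6.6174, 5.4505, 5.8346, 6.6617]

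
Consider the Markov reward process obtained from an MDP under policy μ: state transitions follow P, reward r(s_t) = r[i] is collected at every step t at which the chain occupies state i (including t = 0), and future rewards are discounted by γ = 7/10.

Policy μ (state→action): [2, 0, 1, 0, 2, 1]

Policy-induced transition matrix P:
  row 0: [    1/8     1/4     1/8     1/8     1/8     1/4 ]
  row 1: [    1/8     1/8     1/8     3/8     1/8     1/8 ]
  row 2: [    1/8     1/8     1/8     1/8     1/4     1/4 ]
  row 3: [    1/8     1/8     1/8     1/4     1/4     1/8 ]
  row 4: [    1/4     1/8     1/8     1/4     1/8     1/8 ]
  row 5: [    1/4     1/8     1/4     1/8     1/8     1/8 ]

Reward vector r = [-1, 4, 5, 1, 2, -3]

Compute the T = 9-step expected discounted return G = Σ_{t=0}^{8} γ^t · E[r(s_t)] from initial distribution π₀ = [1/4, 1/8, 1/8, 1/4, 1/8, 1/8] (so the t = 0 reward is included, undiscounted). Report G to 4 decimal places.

t=0: π = [0.2500, 0.1250, 0.1250, 0.2500, 0.1250, 0.1250], E[r] = 1.0000, γ^t·E[r] = 1.000000, running G = 1.000000
t=1: π = [0.1563, 0.1563, 0.1406, 0.2031, 0.1719, 0.1719], E[r] = 1.2031, γ^t·E[r] = 0.842188, running G = 1.842188
t=2: π = [0.1680, 0.1445, 0.1465, 0.2109, 0.1680, 0.1621], E[r] = 1.2031, γ^t·E[r] = 0.589531, running G = 2.431719
t=3: π = [0.1663, 0.1460, 0.1453, 0.2085, 0.1697, 0.1643], E[r] = 1.1990, γ^t·E[r] = 0.411248, running G = 2.842967
t=4: π = [0.1667, 0.1458, 0.1455, 0.2088, 0.1692, 0.1639], E[r] = 1.1995, γ^t·E[r] = 0.287991, running G = 3.130958
t=5: π = [0.1666, 0.1458, 0.1455, 0.2087, 0.1693, 0.1640], E[r] = 1.1994, γ^t·E[r] = 0.201576, running G = 3.332534
t=6: π = [0.1667, 0.1458, 0.1455, 0.2087, 0.1693, 0.1640], E[r] = 1.1994, γ^t·E[r] = 0.141106, running G = 3.473640
t=7: π = [0.1667, 0.1458, 0.1455, 0.2087, 0.1693, 0.1640], E[r] = 1.1994, γ^t·E[r] = 0.098774, running G = 3.572414
t=8: π = [0.1667, 0.1458, 0.1455, 0.2087, 0.1693, 0.1640], E[r] = 1.1994, γ^t·E[r] = 0.069142, running G = 3.641556

G = 3.6416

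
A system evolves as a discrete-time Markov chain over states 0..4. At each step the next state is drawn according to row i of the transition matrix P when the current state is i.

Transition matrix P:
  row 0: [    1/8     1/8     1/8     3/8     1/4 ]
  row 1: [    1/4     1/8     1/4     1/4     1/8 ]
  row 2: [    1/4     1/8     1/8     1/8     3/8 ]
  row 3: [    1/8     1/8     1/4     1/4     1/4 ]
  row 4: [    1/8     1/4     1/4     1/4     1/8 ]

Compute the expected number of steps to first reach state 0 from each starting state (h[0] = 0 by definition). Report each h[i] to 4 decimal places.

h = [0.0000, 5.0973, 5.1593, 5.8142, 5.7345]

First-step conditioning: h[0] = 0; for i ≠ 0, h[i] = 1 + Σ_k P[i][k]·h[k].
  h[1] = 1 + 1/8·h[1] + 1/4·h[2] + 1/4·h[3] + 1/8·h[4]
  h[2] = 1 + 1/8·h[1] + 1/8·h[2] + 1/8·h[3] + 3/8·h[4]
  h[3] = 1 + 1/8·h[1] + 1/4·h[2] + 1/4·h[3] + 1/4·h[4]
  h[4] = 1 + 1/4·h[1] + 1/4·h[2] + 1/4·h[3] + 1/8·h[4]
Solving the 4×4 linear system over states ≠ 0 gives exactly h = [0, 576/113, 583/113, 657/113, 648/113] (h[0] = 0 is the target).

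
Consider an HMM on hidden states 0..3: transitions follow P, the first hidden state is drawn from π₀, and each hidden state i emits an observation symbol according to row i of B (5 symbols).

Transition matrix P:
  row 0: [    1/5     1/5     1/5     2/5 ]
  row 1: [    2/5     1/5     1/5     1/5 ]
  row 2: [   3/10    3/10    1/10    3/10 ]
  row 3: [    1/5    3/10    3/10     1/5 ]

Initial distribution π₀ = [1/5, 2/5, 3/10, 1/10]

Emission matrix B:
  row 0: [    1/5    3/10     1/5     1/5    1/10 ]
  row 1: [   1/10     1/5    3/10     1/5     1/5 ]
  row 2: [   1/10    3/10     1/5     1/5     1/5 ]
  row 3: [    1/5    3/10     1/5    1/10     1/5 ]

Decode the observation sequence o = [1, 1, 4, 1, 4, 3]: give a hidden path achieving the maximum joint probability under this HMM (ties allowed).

t=0: δ = [6.000e-02, 8.000e-02, 9.000e-02, 3.000e-02]  (obs o_0=1)
t=1: δ = [9.600e-03, 5.400e-03, 4.800e-03, 8.100e-03]  ψ = [1, 2, 1, 2]  (obs o_1=1)
t=2: δ = [2.160e-04, 4.860e-04, 4.860e-04, 7.680e-04]  ψ = [1, 3, 3, 0]  (obs o_2=4)
t=3: δ = [5.832e-05, 4.608e-05, 6.912e-05, 4.608e-05]  ψ = [1, 3, 3, 3]  (obs o_3=1)
t=4: δ = [2.074e-06, 4.147e-06, 2.765e-06, 4.666e-06]  ψ = [2, 2, 3, 0]  (obs o_4=4)
t=5: δ = [3.318e-07, 2.799e-07, 2.799e-07, 9.331e-08]  ψ = [1, 3, 3, 3]  (obs o_5=3)
backtrack: best end state = 0; path = [1, 0, 3, 2, 1, 0]

path = [1, 0, 3, 2, 1, 0]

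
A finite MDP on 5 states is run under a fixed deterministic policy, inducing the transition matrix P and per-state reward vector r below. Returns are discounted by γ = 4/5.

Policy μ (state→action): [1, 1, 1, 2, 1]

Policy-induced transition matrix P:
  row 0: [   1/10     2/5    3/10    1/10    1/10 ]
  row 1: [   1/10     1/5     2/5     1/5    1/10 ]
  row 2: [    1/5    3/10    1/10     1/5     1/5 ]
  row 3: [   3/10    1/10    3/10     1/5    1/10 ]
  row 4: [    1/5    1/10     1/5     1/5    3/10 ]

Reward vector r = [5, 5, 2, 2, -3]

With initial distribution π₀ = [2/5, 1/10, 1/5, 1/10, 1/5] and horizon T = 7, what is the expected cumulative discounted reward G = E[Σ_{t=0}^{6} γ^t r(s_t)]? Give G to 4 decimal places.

t=0: π = [0.4000, 0.1000, 0.2000, 0.1000, 0.2000], E[r] = 2.5000, γ^t·E[r] = 2.500000, running G = 2.500000
t=1: π = [0.1600, 0.2700, 0.2500, 0.1600, 0.1600], E[r] = 2.4900, γ^t·E[r] = 1.992000, running G = 4.492000
t=2: π = [0.1730, 0.2250, 0.2610, 0.1840, 0.1570], E[r] = 2.4090, γ^t·E[r] = 1.541760, running G = 6.033760
t=3: π = [0.1786, 0.2266, 0.2546, 0.1827, 0.1575], E[r] = 2.4281, γ^t·E[r] = 1.243187, running G = 7.276947
t=4: π = [0.1778, 0.2272, 0.2560, 0.1821, 0.1570], E[r] = 2.4299, γ^t·E[r] = 0.995299, running G = 8.272247
t=5: π = [0.1777, 0.2272, 0.2558, 0.1822, 0.1570], E[r] = 2.4299, γ^t·E[r] = 0.796240, running G = 9.068486
t=6: π = [0.1777, 0.2272, 0.2559, 0.1822, 0.1570], E[r] = 2.4299, γ^t·E[r] = 0.636982, running G = 9.705468

G = 9.7055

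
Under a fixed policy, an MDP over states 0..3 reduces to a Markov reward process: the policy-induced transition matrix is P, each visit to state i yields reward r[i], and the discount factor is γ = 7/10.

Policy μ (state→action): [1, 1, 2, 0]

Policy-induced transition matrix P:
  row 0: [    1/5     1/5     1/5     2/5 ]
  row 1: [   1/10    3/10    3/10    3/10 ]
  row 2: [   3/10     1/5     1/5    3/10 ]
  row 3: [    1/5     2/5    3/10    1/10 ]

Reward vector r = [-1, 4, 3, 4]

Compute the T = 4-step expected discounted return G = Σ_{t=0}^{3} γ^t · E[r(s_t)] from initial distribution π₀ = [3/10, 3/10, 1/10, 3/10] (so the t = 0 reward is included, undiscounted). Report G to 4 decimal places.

t=0: π = [0.3000, 0.3000, 0.1000, 0.3000], E[r] = 2.4000, γ^t·E[r] = 2.400000, running G = 2.400000
t=1: π = [0.1800, 0.2900, 0.2600, 0.2700], E[r] = 2.8400, γ^t·E[r] = 1.988000, running G = 4.388000
t=2: π = [0.1970, 0.2830, 0.2560, 0.2640], E[r] = 2.7590, γ^t·E[r] = 1.351910, running G = 5.739910
t=3: π = [0.1973, 0.2811, 0.2547, 0.2669], E[r] = 2.7588, γ^t·E[r] = 0.946268, running G = 6.686178

G = 6.6862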